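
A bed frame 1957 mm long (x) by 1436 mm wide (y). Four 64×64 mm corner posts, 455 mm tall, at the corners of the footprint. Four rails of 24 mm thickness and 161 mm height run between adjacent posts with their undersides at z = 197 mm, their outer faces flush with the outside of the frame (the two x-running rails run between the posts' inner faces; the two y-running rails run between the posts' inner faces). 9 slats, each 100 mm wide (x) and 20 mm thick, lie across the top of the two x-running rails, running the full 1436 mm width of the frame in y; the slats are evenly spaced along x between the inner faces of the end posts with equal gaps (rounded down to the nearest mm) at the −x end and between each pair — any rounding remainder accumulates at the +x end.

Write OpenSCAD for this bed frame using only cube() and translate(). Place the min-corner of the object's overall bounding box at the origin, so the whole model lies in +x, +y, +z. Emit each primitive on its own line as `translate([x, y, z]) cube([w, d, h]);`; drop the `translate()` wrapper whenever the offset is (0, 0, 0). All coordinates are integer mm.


cube([64, 64, 455]);
translate([0, 1372, 0]) cube([64, 64, 455]);
translate([1893, 0, 0]) cube([64, 64, 455]);
translate([1893, 1372, 0]) cube([64, 64, 455]);
translate([64, 0, 197]) cube([1829, 24, 161]);
translate([64, 1412, 197]) cube([1829, 24, 161]);
translate([0, 64, 197]) cube([24, 1308, 161]);
translate([1933, 64, 197]) cube([24, 1308, 161]);
translate([156, 0, 358]) cube([100, 1436, 20]);
translate([348, 0, 358]) cube([100, 1436, 20]);
translate([540, 0, 358]) cube([100, 1436, 20]);
translate([732, 0, 358]) cube([100, 1436, 20]);
translate([924, 0, 358]) cube([100, 1436, 20]);
translate([1116, 0, 358]) cube([100, 1436, 20]);
translate([1308, 0, 358]) cube([100, 1436, 20]);
translate([1500, 0, 358]) cube([100, 1436, 20]);
translate([1692, 0, 358]) cube([100, 1436, 20]);


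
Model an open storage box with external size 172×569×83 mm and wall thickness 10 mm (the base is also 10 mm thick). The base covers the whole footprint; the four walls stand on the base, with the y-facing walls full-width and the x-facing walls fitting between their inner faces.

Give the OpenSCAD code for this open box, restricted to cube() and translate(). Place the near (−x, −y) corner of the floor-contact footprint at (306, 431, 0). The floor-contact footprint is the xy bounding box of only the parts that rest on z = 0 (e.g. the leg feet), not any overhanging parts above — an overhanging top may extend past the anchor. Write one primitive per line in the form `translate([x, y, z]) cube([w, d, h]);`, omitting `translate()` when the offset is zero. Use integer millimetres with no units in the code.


translate([306, 431, 0]) cube([172, 569, 10]);
translate([306, 431, 10]) cube([172, 10, 73]);
translate([306, 990, 10]) cube([172, 10, 73]);
translate([306, 441, 10]) cube([10, 549, 73]);
translate([468, 441, 10]) cube([10, 549, 73]);


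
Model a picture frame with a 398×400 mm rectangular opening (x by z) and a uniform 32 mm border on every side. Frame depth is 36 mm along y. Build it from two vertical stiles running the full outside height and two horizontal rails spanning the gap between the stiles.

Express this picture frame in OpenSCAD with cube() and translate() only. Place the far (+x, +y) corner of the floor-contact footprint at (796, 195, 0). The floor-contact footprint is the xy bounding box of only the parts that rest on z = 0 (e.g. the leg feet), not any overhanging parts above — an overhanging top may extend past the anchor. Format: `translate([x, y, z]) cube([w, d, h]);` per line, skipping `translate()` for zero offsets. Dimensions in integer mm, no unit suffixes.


translate([334, 159, 0]) cube([32, 36, 464]);
translate([764, 159, 0]) cube([32, 36, 464]);
translate([366, 159, 0]) cube([398, 36, 32]);
translate([366, 159, 432]) cube([398, 36, 32]);


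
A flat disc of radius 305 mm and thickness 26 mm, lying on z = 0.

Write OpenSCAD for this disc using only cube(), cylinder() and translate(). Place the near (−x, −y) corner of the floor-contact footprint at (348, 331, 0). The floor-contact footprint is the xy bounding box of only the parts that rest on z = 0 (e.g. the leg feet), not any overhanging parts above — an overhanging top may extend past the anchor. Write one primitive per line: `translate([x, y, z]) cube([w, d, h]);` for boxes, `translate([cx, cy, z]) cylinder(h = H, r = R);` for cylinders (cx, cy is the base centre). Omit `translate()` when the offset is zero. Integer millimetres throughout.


translate([653, 636, 0]) cylinder(h = 26, r = 305);


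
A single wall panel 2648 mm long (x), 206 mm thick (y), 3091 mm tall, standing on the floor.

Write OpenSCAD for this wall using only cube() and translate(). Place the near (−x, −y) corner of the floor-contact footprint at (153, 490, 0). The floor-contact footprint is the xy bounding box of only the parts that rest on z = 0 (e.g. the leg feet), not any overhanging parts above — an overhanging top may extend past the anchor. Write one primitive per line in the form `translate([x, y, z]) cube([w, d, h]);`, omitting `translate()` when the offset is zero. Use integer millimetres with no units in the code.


translate([153, 490, 0]) cube([2648, 206, 3091]);


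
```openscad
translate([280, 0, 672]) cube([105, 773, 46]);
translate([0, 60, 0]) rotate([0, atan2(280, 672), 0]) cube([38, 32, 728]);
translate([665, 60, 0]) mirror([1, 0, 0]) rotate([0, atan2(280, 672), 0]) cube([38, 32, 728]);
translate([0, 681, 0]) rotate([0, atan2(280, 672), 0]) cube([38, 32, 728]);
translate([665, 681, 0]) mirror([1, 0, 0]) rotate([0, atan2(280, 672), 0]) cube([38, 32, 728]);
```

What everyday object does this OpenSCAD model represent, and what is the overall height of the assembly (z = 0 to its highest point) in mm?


A sawhorse. The overall height is 718 mm.

A beam across two mirrored pairs of raked legs — a sawhorse. The beam's underside is at z = 672 (matching the legs' vertical rise in atan2(280, 672)) and the beam is 46 mm tall, so its top is at 672 + 46 = 718 mm. The raked legs top out at the beam's underside, so that is the highest point.


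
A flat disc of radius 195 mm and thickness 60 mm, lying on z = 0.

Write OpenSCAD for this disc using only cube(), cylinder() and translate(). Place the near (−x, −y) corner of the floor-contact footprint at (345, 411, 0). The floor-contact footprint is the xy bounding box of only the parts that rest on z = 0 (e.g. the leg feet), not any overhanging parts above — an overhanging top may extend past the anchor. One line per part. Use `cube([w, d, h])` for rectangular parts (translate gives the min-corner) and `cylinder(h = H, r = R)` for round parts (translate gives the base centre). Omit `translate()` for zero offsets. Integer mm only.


translate([540, 606, 0]) cylinder(h = 60, r = 195);


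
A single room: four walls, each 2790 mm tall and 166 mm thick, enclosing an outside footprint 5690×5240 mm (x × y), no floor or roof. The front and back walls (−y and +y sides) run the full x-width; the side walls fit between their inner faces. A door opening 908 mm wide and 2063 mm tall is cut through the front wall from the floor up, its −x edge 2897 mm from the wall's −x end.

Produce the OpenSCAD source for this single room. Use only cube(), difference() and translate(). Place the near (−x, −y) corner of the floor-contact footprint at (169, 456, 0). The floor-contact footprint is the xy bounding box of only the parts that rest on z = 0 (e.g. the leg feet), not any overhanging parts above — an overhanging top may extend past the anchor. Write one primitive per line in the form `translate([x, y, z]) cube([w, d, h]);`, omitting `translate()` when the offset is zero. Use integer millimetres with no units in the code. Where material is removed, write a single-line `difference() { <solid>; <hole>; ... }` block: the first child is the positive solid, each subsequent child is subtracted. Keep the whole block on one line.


difference() { translate([169, 456, 0]) cube([5690, 166, 2790]); translate([3066, 456, 0]) cube([908, 166, 2063]); }
translate([169, 5530, 0]) cube([5690, 166, 2790]);
translate([169, 622, 0]) cube([166, 4908, 2790]);
translate([5693, 622, 0]) cube([166, 4908, 2790]);


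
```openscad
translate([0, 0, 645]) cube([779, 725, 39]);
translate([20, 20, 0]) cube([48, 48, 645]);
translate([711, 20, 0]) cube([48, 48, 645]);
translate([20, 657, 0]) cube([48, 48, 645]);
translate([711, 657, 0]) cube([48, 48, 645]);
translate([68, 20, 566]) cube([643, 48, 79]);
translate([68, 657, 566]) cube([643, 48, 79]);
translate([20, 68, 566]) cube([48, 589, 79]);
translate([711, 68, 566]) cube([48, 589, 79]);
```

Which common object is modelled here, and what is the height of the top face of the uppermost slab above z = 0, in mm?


A table. The table height is 684 mm.

A 779×725×39 slab sits at z = 645 on four 48 mm square posts — a table. The top surface is at 645 + 39 = 684 mm.


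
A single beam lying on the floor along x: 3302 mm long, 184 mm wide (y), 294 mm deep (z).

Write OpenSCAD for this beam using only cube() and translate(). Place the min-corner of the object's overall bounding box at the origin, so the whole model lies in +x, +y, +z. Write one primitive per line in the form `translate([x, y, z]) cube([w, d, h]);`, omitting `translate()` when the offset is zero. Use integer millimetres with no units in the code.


cube([3302, 184, 294]);


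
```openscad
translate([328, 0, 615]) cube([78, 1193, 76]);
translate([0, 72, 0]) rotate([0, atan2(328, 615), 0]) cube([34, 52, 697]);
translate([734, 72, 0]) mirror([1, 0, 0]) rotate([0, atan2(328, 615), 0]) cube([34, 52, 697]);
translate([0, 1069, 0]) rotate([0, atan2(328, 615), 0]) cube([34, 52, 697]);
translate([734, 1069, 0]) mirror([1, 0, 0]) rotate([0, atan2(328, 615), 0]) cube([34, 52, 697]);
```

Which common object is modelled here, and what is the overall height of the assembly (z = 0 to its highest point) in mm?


A sawhorse. The overall height is 691 mm.

A beam across two mirrored pairs of raked legs — a sawhorse. The beam's underside is at z = 615 (matching the legs' vertical rise in atan2(328, 615)) and the beam is 76 mm tall, so its top is at 615 + 76 = 691 mm. The raked legs top out at the beam's underside, so that is the highest point.


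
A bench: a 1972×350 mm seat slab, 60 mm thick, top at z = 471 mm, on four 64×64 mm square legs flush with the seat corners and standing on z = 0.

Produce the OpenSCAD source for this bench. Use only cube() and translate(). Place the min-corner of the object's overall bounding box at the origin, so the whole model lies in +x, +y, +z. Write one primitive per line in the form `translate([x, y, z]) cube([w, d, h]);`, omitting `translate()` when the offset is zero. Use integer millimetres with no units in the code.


// leg_h = 471 − 60 = 411
translate([0, 0, 411]) cube([1972, 350, 60]);
cube([64, 64, 411]);
translate([0, 286, 0]) cube([64, 64, 411]);
translate([1908, 0, 0]) cube([64, 64, 411]);
translate([1908, 286, 0]) cube([64, 64, 411]);


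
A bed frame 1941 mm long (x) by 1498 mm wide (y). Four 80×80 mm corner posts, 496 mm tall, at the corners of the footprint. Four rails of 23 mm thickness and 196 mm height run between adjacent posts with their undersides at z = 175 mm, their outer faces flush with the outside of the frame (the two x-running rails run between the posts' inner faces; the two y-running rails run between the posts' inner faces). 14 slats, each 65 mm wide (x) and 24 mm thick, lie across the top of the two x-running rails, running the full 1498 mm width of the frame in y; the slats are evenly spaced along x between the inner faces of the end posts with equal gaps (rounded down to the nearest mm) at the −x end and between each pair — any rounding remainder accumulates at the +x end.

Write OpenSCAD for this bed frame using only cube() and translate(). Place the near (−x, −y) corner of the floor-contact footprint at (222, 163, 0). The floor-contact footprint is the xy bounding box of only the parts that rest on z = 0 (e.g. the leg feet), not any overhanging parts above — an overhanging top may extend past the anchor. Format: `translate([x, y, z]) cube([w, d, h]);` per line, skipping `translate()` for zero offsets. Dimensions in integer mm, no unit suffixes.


translate([222, 163, 0]) cube([80, 80, 496]);
translate([222, 1581, 0]) cube([80, 80, 496]);
translate([2083, 163, 0]) cube([80, 80, 496]);
translate([2083, 1581, 0]) cube([80, 80, 496]);
translate([302, 163, 175]) cube([1781, 23, 196]);
translate([302, 1638, 175]) cube([1781, 23, 196]);
translate([222, 243, 175]) cube([23, 1338, 196]);
translate([2140, 243, 175]) cube([23, 1338, 196]);
translate([360, 163, 371]) cube([65, 1498, 24]);
translate([483, 163, 371]) cube([65, 1498, 24]);
translate([606, 163, 371]) cube([65, 1498, 24]);
translate([729, 163, 371]) cube([65, 1498, 24]);
translate([852, 163, 371]) cube([65, 1498, 24]);
translate([975, 163, 371]) cube([65, 1498, 24]);
translate([1098, 163, 371]) cube([65, 1498, 24]);
translate([1221, 163, 371]) cube([65, 1498, 24]);
translate([1344, 163, 371]) cube([65, 1498, 24]);
translate([1467, 163, 371]) cube([65, 1498, 24]);
translate([1590, 163, 371]) cube([65, 1498, 24]);
translate([1713, 163, 371]) cube([65, 1498, 24]);
translate([1836, 163, 371]) cube([65, 1498, 24]);
translate([1959, 163, 371]) cube([65, 1498, 24]);


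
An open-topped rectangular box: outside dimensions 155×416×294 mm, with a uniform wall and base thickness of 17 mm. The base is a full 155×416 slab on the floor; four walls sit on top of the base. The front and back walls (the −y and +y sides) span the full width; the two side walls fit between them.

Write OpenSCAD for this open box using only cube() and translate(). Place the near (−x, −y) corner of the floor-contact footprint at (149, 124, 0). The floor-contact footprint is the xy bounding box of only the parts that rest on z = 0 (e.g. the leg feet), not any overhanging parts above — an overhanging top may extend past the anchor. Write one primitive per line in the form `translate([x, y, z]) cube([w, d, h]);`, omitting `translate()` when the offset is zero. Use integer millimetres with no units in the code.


translate([149, 124, 0]) cube([155, 416, 17]);
translate([149, 124, 17]) cube([155, 17, 277]);
translate([149, 523, 17]) cube([155, 17, 277]);
translate([149, 141, 17]) cube([17, 382, 277]);
translate([287, 141, 17]) cube([17, 382, 277]);


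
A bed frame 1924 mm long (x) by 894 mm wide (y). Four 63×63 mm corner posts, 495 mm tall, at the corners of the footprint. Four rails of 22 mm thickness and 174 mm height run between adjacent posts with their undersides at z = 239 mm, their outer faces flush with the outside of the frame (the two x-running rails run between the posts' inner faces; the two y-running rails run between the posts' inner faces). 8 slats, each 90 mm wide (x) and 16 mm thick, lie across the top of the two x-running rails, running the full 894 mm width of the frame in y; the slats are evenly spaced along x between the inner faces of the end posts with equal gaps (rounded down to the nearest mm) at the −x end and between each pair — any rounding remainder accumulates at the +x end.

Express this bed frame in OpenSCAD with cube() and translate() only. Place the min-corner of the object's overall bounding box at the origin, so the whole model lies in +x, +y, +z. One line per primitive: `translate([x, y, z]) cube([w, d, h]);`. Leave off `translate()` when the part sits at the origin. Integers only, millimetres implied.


// slat z = rail_z + rail_h = 239 + 174 = 413
// slat gap = ⌊(1798 − 8·90) / 9⌋ = 119
cube([63, 63, 495]);
translate([0, 831, 0]) cube([63, 63, 495]);
translate([1861, 0, 0]) cube([63, 63, 495]);
translate([1861, 831, 0]) cube([63, 63, 495]);
translate([63, 0, 239]) cube([1798, 22, 174]);
translate([63, 872, 239]) cube([1798, 22, 174]);
translate([0, 63, 239]) cube([22, 768, 174]);
translate([1902, 63, 239]) cube([22, 768, 174]);
translate([182, 0, 413]) cube([90, 894, 16]);
translate([391, 0, 413]) cube([90, 894, 16]);
translate([600, 0, 413]) cube([90, 894, 16]);
translate([809, 0, 413]) cube([90, 894, 16]);
translate([1018, 0, 413]) cube([90, 894, 16]);
translate([1227, 0, 413]) cube([90, 894, 16]);
translate([1436, 0, 413]) cube([90, 894, 16]);
translate([1645, 0, 413]) cube([90, 894, 16]);


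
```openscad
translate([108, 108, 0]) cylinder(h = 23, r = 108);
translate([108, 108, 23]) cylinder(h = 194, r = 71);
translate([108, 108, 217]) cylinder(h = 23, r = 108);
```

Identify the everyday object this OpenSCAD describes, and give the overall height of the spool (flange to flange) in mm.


A spool. The overall height is 240 mm.

Three coaxial cylinders, large–small–large — a spool. Two 23 mm flanges and a 194 mm core give 23 + 194 + 23 = 240 mm.


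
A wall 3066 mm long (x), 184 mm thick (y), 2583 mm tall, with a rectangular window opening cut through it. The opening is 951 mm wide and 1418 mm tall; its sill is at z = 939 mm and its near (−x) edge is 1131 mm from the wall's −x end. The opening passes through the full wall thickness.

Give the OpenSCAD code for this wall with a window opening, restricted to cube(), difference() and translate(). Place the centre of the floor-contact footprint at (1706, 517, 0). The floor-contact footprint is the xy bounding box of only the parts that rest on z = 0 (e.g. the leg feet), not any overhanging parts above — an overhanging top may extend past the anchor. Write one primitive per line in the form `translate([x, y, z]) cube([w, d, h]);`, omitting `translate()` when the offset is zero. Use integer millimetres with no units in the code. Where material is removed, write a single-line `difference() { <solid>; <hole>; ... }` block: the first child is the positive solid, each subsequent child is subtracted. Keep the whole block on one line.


difference() { translate([173, 425, 0]) cube([3066, 184, 2583]); translate([1304, 425, 939]) cube([951, 184, 1418]); }


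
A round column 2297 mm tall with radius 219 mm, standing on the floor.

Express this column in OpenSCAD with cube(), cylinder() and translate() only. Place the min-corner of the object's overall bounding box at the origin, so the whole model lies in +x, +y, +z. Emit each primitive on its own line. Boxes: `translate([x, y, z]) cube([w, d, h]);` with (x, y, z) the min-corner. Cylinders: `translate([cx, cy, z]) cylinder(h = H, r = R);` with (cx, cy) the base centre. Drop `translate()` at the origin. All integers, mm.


translate([219, 219, 0]) cylinder(h = 2297, r = 219);


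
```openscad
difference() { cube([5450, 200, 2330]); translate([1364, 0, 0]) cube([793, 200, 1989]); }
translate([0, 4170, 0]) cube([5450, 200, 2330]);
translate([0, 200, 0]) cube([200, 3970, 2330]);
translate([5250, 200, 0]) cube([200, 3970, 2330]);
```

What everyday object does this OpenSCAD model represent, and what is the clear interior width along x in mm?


A single room. The interior width is 5050 mm.

Four walls enclosing a rectangle with a door in the front wall — a room. Outside width 5450 minus two 200 mm walls gives 5050 mm.


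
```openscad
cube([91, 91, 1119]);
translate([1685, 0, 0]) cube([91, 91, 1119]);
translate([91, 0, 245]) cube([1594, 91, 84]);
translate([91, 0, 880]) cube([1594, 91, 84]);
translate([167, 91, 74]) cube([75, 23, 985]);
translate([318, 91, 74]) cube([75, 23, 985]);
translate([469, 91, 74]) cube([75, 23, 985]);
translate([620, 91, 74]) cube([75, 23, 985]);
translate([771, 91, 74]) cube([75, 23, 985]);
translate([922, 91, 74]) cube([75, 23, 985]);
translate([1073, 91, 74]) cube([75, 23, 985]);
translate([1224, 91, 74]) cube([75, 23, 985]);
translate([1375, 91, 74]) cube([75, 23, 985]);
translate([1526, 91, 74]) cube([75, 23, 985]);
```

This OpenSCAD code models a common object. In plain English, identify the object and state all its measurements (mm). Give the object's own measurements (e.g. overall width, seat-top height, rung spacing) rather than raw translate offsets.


A fence section. Two 91×91 mm posts, 1119 mm tall, stand on the floor with a clear span of 1594 mm between their inner faces. Two horizontal rails of 91×84 mm section span the gap between the posts with their undersides at z = 245 mm and z = 880 mm, flush with the posts' −y face. 10 pickets, each 75 mm wide, 23 mm thick and 985 mm tall, are fixed to the +y face of the rails with their bottoms at z = 74 mm, spaced across the span with a 76 mm gap after the −x post and between neighbouring pickets, with 84 mm left before the +x post.


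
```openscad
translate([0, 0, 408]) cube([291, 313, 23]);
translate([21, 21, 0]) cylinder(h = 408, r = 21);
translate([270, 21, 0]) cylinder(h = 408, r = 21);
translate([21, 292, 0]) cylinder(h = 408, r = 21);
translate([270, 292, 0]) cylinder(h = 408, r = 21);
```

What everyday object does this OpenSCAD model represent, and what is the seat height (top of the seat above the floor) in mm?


A stool. The seat height is 431 mm.

A 291×313×23 slab at z = 408 on four corner cylinders — a stool. The seat top is 408 + 23 = 431 mm.


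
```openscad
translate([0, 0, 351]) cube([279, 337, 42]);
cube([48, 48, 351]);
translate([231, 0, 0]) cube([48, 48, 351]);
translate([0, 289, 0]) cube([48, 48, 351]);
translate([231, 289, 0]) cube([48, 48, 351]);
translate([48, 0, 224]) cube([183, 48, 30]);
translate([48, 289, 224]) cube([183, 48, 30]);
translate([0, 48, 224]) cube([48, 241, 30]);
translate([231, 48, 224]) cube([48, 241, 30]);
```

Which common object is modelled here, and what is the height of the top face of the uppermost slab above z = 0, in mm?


A stool. The seat height is 393 mm.

A 279×337×42 slab at z = 351 on four corner posts — a stool. The seat top is 351 + 42 = 393 mm.


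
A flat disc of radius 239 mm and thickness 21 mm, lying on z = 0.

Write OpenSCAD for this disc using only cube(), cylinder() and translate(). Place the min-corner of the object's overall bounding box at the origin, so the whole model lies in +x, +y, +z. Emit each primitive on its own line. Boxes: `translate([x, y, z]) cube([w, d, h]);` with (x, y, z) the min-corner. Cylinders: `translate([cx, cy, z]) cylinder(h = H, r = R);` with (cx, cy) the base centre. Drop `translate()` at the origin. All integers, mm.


translate([239, 239, 0]) cylinder(h = 21, r = 239);


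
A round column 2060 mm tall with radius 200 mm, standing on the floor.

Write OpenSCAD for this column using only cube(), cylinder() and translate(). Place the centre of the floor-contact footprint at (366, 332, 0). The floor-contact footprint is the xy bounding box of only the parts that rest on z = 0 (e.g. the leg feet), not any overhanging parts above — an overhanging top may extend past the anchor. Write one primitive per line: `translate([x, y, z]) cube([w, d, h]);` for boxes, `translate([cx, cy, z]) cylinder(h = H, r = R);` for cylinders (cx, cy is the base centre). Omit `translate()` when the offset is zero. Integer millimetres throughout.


translate([366, 332, 0]) cylinder(h = 2060, r = 200);


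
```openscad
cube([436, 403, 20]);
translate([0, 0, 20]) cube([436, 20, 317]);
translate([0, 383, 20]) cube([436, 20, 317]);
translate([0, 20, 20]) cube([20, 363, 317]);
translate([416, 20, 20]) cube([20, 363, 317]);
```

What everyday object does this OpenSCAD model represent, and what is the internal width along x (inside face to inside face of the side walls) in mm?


An open box. The internal width is 396 mm.

A 436×403 base slab with four walls standing on it — an open box. The base is 436 mm wide and the walls are 20 mm thick, so the internal width is 436 − 2 × 20 = 396 mm.


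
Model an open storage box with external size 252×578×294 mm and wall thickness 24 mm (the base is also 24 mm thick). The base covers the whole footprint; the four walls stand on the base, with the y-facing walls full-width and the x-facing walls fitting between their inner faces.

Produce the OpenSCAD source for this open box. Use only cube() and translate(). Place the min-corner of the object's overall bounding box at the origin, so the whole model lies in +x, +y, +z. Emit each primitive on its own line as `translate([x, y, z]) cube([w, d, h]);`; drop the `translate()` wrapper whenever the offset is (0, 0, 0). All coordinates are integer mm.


cube([252, 578, 24]);
translate([0, 0, 24]) cube([252, 24, 270]);
translate([0, 554, 24]) cube([252, 24, 270]);
translate([0, 24, 24]) cube([24, 530, 270]);
translate([228, 24, 24]) cube([24, 530, 270]);


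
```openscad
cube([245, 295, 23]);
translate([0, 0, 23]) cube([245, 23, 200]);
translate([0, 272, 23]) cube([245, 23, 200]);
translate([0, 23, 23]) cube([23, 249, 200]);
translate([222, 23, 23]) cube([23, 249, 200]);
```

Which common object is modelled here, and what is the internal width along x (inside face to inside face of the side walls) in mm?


An open box. The internal width is 199 mm.

A 245×295 base slab with four walls standing on it — an open box. The base is 245 mm wide and the walls are 23 mm thick, so the internal width is 245 − 2 × 23 = 199 mm.


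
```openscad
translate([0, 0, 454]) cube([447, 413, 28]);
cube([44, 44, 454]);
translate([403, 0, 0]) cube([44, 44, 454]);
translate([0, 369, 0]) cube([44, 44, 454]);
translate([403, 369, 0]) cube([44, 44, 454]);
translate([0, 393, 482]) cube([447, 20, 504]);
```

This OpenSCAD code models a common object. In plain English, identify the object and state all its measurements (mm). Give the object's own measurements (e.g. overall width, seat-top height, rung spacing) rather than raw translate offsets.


A chair. The seat is a 447×413×28 mm slab with its top at z = 482 mm, on four 44×44 mm corner legs (flush with the seat edges, standing on z = 0). A flat backrest 20 mm thick, 504 mm tall, spans the full seat width and rises from the seat top along its +y edge, rear face flush with the rear of the seat.


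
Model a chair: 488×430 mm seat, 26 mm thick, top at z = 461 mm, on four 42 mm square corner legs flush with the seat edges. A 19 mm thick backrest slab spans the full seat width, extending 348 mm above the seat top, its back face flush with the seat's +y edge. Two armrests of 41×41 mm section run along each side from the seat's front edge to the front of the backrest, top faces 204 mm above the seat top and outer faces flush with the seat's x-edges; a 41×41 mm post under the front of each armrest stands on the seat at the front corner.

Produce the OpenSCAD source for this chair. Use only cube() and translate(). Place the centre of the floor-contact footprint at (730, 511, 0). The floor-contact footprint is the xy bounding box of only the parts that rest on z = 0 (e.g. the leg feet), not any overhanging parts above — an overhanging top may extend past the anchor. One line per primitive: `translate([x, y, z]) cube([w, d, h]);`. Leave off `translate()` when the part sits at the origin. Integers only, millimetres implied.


translate([486, 296, 435]) cube([488, 430, 26]);
translate([486, 296, 0]) cube([42, 42, 435]);
translate([932, 296, 0]) cube([42, 42, 435]);
translate([486, 684, 0]) cube([42, 42, 435]);
translate([932, 684, 0]) cube([42, 42, 435]);
translate([486, 707, 461]) cube([488, 19, 348]);
translate([486, 296, 624]) cube([41, 411, 41]);
translate([933, 296, 624]) cube([41, 411, 41]);
translate([486, 296, 461]) cube([41, 41, 163]);
translate([933, 296, 461]) cube([41, 41, 163]);


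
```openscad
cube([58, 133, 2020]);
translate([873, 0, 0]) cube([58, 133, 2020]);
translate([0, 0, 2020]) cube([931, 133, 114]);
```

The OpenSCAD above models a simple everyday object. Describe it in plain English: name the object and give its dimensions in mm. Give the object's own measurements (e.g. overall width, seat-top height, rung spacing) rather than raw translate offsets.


A door frame. The clear opening is 815 mm wide and 2020 mm high. Two 58 mm wide jambs, 133 mm deep, stand either side of the opening from the floor to the top of the opening. A 114 mm thick head sits across the top of both jambs, spanning the full outside width of the frame.


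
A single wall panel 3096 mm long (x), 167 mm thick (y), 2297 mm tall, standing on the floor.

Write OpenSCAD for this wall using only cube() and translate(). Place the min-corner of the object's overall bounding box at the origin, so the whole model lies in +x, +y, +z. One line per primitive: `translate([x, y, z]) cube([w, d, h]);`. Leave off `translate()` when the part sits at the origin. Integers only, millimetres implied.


cube([3096, 167, 2297]);


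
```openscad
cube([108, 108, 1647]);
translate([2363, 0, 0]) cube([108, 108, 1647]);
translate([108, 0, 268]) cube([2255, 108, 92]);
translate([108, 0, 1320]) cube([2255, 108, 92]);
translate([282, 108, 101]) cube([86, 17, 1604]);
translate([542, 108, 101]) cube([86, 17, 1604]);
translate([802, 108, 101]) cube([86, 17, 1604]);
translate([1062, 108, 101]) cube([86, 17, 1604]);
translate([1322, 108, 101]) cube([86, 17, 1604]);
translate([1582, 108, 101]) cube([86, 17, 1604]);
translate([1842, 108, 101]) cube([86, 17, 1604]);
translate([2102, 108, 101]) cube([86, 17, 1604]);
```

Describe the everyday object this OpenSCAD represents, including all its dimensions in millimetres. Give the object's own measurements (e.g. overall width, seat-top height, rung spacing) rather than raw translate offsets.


A fence section. Two 108×108 mm posts, 1647 mm tall, stand on the floor with a clear span of 2255 mm between their inner faces. Two horizontal rails of 108×92 mm section span the gap between the posts with their undersides at z = 268 mm and z = 1320 mm, flush with the posts' −y face. 8 pickets, each 86 mm wide, 17 mm thick and 1604 mm tall, are fixed to the +y face of the rails with their bottoms at z = 101 mm, spaced across the span with a 174 mm gap after the −x post and between neighbouring pickets, with 175 mm left before the +x post.


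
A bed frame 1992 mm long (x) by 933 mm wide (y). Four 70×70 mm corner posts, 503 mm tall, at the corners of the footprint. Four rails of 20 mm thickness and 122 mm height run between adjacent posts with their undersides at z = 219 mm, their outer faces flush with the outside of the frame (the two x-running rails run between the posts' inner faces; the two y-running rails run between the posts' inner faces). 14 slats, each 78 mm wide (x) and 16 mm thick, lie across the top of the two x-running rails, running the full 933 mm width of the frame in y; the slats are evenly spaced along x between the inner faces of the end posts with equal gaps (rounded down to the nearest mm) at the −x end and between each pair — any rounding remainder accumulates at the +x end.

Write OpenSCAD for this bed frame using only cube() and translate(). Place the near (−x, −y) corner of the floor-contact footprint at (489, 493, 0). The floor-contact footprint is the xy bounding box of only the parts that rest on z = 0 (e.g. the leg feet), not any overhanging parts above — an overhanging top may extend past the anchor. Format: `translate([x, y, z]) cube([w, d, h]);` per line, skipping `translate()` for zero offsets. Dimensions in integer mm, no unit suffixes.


// slat z = rail_z + rail_h = 219 + 122 = 341
// slat gap = ⌊(1852 − 14·78) / 15⌋ = 50
translate([489, 493, 0]) cube([70, 70, 503]);
translate([489, 1356, 0]) cube([70, 70, 503]);
translate([2411, 493, 0]) cube([70, 70, 503]);
translate([2411, 1356, 0]) cube([70, 70, 503]);
translate([559, 493, 219]) cube([1852, 20, 122]);
translate([559, 1406, 219]) cube([1852, 20, 122]);
translate([489, 563, 219]) cube([20, 793, 122]);
translate([2461, 563, 219]) cube([20, 793, 122]);
translate([609, 493, 341]) cube([78, 933, 16]);
translate([737, 493, 341]) cube([78, 933, 16]);
translate([865, 493, 341]) cube([78, 933, 16]);
translate([993, 493, 341]) cube([78, 933, 16]);
translate([1121, 493, 341]) cube([78, 933, 16]);
translate([1249, 493, 341]) cube([78, 933, 16]);
translate([1377, 493, 341]) cube([78, 933, 16]);
translate([1505, 493, 341]) cube([78, 933, 16]);
translate([1633, 493, 341]) cube([78, 933, 16]);
translate([1761, 493, 341]) cube([78, 933, 16]);
translate([1889, 493, 341]) cube([78, 933, 16]);
translate([2017, 493, 341]) cube([78, 933, 16]);
translate([2145, 493, 341]) cube([78, 933, 16]);
translate([2273, 493, 341]) cube([78, 933, 16]);


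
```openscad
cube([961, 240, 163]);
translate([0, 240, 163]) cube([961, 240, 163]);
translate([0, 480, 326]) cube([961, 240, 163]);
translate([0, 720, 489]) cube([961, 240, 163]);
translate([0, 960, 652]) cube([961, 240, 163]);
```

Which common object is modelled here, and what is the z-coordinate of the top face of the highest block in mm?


A staircase. The total rise is 815 mm.

5 identical blocks, each offset up and back from the previous — a staircase. Each step is 163 mm tall and there are 5 of them, so the total rise is 5 × 163 = 815 mm.


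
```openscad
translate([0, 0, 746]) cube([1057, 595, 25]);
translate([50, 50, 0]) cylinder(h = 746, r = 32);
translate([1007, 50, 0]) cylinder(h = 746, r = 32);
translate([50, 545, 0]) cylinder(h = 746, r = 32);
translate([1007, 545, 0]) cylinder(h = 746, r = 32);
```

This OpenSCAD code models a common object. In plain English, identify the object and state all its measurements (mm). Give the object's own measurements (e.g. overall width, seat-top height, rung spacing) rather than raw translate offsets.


A table: top 1057 mm (x) × 595 mm (y), 25 mm thick, upper face at z = 771 mm, on four round legs of 64 mm diameter, each leg's bounding box inset 18 mm from the nearest pair of top edges from z = 0 to the bottom of the top.


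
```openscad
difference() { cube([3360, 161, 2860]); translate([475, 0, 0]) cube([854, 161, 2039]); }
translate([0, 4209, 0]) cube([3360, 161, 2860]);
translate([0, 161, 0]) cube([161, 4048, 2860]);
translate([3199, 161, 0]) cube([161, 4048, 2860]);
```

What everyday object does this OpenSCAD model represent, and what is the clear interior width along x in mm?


A single room. The interior width is 3038 mm.

Four walls enclosing a rectangle with a door in the front wall — a room. Outside width 3360 minus two 161 mm walls gives 3038 mm.


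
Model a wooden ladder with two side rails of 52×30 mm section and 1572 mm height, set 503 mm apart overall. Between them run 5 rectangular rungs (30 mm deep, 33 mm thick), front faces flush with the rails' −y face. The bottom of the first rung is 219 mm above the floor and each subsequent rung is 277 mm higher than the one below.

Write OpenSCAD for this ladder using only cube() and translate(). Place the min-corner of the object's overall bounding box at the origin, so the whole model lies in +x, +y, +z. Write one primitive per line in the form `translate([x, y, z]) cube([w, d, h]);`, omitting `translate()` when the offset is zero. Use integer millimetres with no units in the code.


cube([52, 30, 1572]);
translate([451, 0, 0]) cube([52, 30, 1572]);
translate([52, 0, 219]) cube([399, 30, 33]);
translate([52, 0, 496]) cube([399, 30, 33]);
translate([52, 0, 773]) cube([399, 30, 33]);
translate([52, 0, 1050]) cube([399, 30, 33]);
translate([52, 0, 1327]) cube([399, 30, 33]);


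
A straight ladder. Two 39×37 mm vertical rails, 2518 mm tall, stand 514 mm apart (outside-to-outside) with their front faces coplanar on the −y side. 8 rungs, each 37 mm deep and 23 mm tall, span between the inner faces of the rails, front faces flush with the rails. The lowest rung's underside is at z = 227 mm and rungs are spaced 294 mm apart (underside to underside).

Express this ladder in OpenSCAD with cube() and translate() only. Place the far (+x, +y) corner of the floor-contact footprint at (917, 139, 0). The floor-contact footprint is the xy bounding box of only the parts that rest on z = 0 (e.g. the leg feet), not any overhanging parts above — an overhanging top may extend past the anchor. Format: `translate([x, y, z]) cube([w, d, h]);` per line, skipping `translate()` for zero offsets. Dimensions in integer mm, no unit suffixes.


translate([403, 102, 0]) cube([39, 37, 2518]);
translate([878, 102, 0]) cube([39, 37, 2518]);
translate([442, 102, 227]) cube([436, 37, 23]);
translate([442, 102, 521]) cube([436, 37, 23]);
translate([442, 102, 815]) cube([436, 37, 23]);
translate([442, 102, 1109]) cube([436, 37, 23]);
translate([442, 102, 1403]) cube([436, 37, 23]);
translate([442, 102, 1697]) cube([436, 37, 23]);
translate([442, 102, 1991]) cube([436, 37, 23]);
translate([442, 102, 2285]) cube([436, 37, 23]);


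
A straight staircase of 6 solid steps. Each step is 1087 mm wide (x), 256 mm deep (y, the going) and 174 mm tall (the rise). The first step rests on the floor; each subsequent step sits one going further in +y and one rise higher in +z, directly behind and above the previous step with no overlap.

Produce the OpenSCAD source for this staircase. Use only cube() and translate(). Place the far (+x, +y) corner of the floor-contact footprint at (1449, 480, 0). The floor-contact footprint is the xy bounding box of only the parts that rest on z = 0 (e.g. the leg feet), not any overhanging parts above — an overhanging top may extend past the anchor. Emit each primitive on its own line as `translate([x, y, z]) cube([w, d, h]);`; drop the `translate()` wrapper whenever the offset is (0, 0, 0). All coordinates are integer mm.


translate([362, 224, 0]) cube([1087, 256, 174]);
translate([362, 480, 174]) cube([1087, 256, 174]);
translate([362, 736, 348]) cube([1087, 256, 174]);
translate([362, 992, 522]) cube([1087, 256, 174]);
translate([362, 1248, 696]) cube([1087, 256, 174]);
translate([362, 1504, 870]) cube([1087, 256, 174]);


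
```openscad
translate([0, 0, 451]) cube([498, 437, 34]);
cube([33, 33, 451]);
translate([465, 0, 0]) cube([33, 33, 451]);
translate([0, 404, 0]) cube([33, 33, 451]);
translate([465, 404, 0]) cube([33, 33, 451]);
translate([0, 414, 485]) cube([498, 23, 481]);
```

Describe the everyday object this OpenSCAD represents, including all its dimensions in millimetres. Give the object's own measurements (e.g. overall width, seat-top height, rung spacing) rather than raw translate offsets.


A chair. The seat is a 498×437×34 mm slab with its top at z = 485 mm, on four 33×33 mm corner legs (flush with the seat edges, standing on z = 0). A flat backrest 23 mm thick, 481 mm tall, spans the full seat width and rises from the seat top along its +y edge, rear face flush with the rear of the seat.


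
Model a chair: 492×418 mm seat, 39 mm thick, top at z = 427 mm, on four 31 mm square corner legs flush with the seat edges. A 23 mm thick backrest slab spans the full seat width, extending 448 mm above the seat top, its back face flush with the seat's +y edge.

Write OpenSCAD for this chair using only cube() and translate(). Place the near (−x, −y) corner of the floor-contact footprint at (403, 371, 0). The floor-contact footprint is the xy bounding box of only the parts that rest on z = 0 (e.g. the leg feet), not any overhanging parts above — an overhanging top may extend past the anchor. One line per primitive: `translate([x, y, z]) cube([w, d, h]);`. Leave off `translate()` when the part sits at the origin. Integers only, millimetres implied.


// leg_h = 427 - 39 = 388
translate([403, 371, 388]) cube([492, 418, 39]);
translate([403, 371, 0]) cube([31, 31, 388]);
translate([864, 371, 0]) cube([31, 31, 388]);
translate([403, 758, 0]) cube([31, 31, 388]);
translate([864, 758, 0]) cube([31, 31, 388]);
translate([403, 766, 427]) cube([492, 23, 448]);


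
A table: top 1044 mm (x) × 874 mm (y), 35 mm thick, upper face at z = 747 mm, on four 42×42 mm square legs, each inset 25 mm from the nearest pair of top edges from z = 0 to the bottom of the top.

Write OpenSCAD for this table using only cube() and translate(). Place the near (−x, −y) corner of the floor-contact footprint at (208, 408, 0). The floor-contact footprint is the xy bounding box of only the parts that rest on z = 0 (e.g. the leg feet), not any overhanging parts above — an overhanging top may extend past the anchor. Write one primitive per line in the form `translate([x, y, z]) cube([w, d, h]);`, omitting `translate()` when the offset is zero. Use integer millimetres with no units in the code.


// leg_h = 747 - 35 = 712
translate([183, 383, 712]) cube([1044, 874, 35]);
translate([208, 408, 0]) cube([42, 42, 712]);
translate([1160, 408, 0]) cube([42, 42, 712]);
translate([208, 1190, 0]) cube([42, 42, 712]);
translate([1160, 1190, 0]) cube([42, 42, 712]);
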